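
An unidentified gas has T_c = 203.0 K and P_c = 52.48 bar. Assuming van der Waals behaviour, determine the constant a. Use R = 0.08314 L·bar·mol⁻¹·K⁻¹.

a ≈ 2.290 L²·bar/mol²

From T_c = 8a/(27Rb) and P_c = a/(27b²): a = 27 R² T_c²/(64 P_c).
a = 27×(0.08314)²×(203.0)²/(64×52.48) = 7690.9/3358.7 = 2.290 L²·bar/mol²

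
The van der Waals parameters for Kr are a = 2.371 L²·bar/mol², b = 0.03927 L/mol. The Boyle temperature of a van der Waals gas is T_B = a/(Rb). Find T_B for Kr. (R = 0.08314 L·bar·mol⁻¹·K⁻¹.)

T_B ≈ 726.2 K

For a van der Waals gas the second virial coefficient B₂ = b − a/(RT) vanishes at T_B = a/(Rb).
T_B = 2.371/(0.08314×0.03927) = 2.371/0.0032649 = 726.2 K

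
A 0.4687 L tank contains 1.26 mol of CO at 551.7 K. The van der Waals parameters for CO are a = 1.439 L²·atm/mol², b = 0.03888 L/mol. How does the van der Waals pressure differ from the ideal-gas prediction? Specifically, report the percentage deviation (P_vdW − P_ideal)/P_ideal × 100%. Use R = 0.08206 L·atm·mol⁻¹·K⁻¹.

Ideal: P_ideal = nRT/V = (1.26)(0.08206)(551.7)/0.4687 = 121.705 atm
vdW: P = nRT/(V − nb) − a n²/V² = 57.0434/0.419711 − 2.28456/0.219680 = 135.911 − 10.3995 = 125.512 atm
% deviation = (125.512 − 121.705)/121.705 × 100% = 3.13%

3.13 %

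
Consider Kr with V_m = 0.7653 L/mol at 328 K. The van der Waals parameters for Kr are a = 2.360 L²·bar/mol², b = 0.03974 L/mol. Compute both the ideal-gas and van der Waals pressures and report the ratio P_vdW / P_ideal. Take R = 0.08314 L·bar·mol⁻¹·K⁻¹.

Ideal: P_ideal = RT/V_m = (0.08314)(328)/0.7653 = 35.6330 bar
vdW: P = RT/(V_m − b) − a/V_m² = 27.2699/0.725560 − 2.360/0.585684 = 37.5846 − 4.02948 = 33.5551 bar
Ratio = 33.5551/35.6330 = 0.9417

P_vdW / P_ideal ≈ 0.9417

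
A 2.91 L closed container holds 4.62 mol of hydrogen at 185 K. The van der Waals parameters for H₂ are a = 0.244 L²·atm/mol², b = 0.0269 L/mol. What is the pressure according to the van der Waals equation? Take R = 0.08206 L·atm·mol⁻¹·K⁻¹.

P ≈ 24.56 atm

P = nRT/(V − nb) − a n²/V²
nRT/(V − nb) = (4.62)(0.08206)(185)/(2.91 − 4.62×0.0269) = 70.137/2.7857 = 25.178 atm
a n²/V² = (0.244)(4.62)²/(2.91)² = 0.61502 atm
P = 25.178 − 0.61502 = 24.56 atm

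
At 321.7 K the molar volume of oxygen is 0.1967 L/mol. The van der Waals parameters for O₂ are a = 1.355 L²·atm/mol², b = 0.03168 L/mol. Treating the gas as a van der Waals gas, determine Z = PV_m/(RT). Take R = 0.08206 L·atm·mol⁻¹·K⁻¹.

P = RT/(V_m − b) − a/V_m² = (0.08206)(321.7)/(0.1967 − 0.03168) − 1.355/(0.1967)²
  = 26.399/0.16502 − 35.021 = 159.97 − 35.021 = 124.95 atm
Z = PV_m/(RT) = (124.95)(0.1967)/((0.08206)(321.7)) = 24.578/26.399 = 0.9310

Z ≈ 0.9310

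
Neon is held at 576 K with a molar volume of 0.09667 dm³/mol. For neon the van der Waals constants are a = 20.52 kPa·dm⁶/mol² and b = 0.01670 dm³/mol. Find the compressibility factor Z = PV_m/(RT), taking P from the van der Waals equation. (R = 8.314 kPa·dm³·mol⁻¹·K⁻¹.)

P = RT/(V_m − b) − a/V_m² = (8.314)(576)/(0.09667 − 0.01670) − 20.52/(0.09667)²
  = 4788.9/0.079970 − 2195.8 = 59884 − 2195.8 = 57688 kPa
Z = PV_m/(RT) = (57688)(0.09667)/((8.314)(576)) = 5576.7/4788.9 = 1.165

Z ≈ 1.165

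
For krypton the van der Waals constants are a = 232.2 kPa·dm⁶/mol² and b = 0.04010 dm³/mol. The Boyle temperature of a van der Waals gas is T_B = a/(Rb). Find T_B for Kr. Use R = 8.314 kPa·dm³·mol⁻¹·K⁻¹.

For a van der Waals gas the second virial coefficient B₂ = b − a/(RT) vanishes at T_B = a/(Rb).
T_B = 232.2/(8.314×0.04010) = 232.2/0.33339 = 696.5 K

T_B ≈ 696.5 K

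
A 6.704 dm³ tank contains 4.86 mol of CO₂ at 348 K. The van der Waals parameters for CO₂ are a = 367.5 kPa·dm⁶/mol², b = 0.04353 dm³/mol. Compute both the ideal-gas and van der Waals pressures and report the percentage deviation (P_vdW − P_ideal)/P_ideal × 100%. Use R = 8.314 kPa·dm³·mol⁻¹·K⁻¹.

-5.95 %

Ideal: P_ideal = nRT/V = (4.86)(8.314)(348)/6.704 = 2097.45 kPa
vdW: P = nRT/(V − nb) − a n²/V² = 14061.3/6.49244 − 8680.20/44.9436 = 2165.80 − 193.135 = 1972.67 kPa
% deviation = (1972.67 − 2097.45)/2097.45 × 100% = -5.95%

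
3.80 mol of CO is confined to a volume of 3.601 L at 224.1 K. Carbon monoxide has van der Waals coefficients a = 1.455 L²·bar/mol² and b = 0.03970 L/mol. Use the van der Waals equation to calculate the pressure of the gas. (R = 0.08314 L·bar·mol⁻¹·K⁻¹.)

P ≈ 18.90 bar

P = nRT/(V − nb) − a n²/V²
nRT/(V − nb) = (3.80)(0.08314)(224.1)/(3.601 − 3.80×0.03970) = 70.800/3.4501 = 20.521 bar
a n²/V² = (1.455)(3.80)²/(3.601)² = 1.6203 bar
P = 20.521 − 1.6203 = 18.90 bar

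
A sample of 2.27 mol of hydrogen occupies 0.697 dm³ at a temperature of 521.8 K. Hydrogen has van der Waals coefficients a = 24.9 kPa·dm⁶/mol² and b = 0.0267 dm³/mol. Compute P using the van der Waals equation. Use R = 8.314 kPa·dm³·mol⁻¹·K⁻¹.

P = nRT/(V − nb) − a n²/V²
nRT/(V − nb) = (2.27)(8.314)(521.8)/(0.697 − 2.27×0.0267) = 9847.8/0.63639 = 15474 kPa
a n²/V² = (24.9)(2.27)²/(0.697)² = 264.11 kPa
P = 15474 − 264.11 = 15210 kPa

P ≈ 15210 kPa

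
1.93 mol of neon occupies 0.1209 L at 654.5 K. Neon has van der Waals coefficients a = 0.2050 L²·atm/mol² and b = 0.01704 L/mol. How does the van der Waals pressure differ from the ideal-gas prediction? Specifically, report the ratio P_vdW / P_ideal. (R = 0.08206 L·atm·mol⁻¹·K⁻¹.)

Ideal: P_ideal = nRT/V = (1.93)(0.08206)(654.5)/0.1209 = 857.378 atm
vdW: P = nRT/(V − nb) − a n²/V² = 103.657/0.0880128 − 0.763605/0.0146168 = 1177.75 − 52.2416 = 1125.51 atm
Ratio = 1125.51/857.378 = 1.313

P_vdW / P_ideal ≈ 1.313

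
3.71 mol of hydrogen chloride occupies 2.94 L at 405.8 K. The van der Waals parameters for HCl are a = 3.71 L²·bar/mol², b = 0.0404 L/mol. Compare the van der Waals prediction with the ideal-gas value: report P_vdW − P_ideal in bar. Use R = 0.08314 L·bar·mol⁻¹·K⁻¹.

Ideal: P_ideal = nRT/V = (3.71)(0.08314)(405.8)/2.94 = 42.5744 bar
vdW: P = nRT/(V − nb) − a n²/V² = 125.169/2.79012 − 51.0648/8.64360 = 44.8615 − 5.90782 = 38.9537 bar
ΔP = 38.9537 − 42.5744 = -3.621 bar

ΔP ≈ -3.621 bar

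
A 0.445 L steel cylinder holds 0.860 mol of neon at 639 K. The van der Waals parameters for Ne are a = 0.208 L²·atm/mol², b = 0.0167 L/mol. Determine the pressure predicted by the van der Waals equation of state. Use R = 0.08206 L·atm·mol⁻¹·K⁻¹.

P = nRT/(V − nb) − a n²/V²
nRT/(V − nb) = (0.860)(0.08206)(639)/(0.445 − 0.860×0.0167) = 45.095/0.43064 = 104.72 atm
a n²/V² = (0.208)(0.860)²/(0.445)² = 0.77686 atm
P = 104.72 − 0.77686 = 103.9 atm

P ≈ 103.9 atm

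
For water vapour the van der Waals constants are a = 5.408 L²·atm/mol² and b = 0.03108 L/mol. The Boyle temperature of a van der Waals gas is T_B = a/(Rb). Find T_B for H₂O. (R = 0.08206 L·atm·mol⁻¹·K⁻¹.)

T_B ≈ 2120 K

For a van der Waals gas the second virial coefficient B₂ = b − a/(RT) vanishes at T_B = a/(Rb).
T_B = 5.408/(0.08206×0.03108) = 5.408/0.0025504 = 2120 K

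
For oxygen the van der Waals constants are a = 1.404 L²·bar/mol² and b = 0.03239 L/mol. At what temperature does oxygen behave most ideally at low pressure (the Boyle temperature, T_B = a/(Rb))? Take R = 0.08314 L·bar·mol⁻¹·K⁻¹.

T_B ≈ 521.4 K

For a van der Waals gas the second virial coefficient B₂ = b − a/(RT) vanishes at T_B = a/(Rb).
T_B = 1.404/(0.08314×0.03239) = 1.404/0.0026929 = 521.4 K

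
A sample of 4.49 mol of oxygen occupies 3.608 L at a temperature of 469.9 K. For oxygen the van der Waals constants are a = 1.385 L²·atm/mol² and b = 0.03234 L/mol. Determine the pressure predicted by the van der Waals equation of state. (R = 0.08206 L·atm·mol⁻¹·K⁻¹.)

P ≈ 47.85 atm

P = nRT/(V − nb) − a n²/V²
nRT/(V − nb) = (4.49)(0.08206)(469.9)/(3.608 − 4.49×0.03234) = 173.13/3.4628 = 49.997 atm
a n²/V² = (1.385)(4.49)²/(3.608)² = 2.1449 atm
P = 49.997 − 2.1449 = 47.85 atm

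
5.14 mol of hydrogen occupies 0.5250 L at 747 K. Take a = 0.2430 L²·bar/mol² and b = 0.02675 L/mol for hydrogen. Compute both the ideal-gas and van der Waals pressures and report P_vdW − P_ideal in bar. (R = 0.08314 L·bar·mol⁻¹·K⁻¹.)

Ideal: P_ideal = nRT/V = (5.14)(0.08314)(747)/0.5250 = 608.043 bar
vdW: P = nRT/(V − nb) − a n²/V² = 319.223/0.387505 − 6.41996/0.275625 = 823.791 − 23.2924 = 800.499 bar
ΔP = 800.499 − 608.043 = 192.5 bar

ΔP ≈ 192.5 bar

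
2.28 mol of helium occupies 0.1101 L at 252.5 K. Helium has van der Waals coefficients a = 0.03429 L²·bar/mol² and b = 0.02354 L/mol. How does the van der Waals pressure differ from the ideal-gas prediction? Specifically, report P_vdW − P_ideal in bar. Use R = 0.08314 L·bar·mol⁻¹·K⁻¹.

Ideal: P_ideal = nRT/V = (2.28)(0.08314)(252.5)/0.1101 = 434.729 bar
vdW: P = nRT/(V − nb) − a n²/V² = 47.8637/0.0564288 − 0.178253/0.0121220 = 848.214 − 14.7049 = 833.509 bar
ΔP = 833.509 − 434.729 = 398.8 bar

ΔP ≈ 398.8 bar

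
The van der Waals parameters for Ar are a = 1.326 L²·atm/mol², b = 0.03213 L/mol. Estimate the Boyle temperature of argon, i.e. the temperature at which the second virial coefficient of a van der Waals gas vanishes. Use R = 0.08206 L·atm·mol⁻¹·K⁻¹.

For a van der Waals gas the second virial coefficient B₂ = b − a/(RT) vanishes at T_B = a/(Rb).
T_B = 1.326/(0.08206×0.03213) = 1.326/0.0026366 = 502.9 K

T_B ≈ 502.9 K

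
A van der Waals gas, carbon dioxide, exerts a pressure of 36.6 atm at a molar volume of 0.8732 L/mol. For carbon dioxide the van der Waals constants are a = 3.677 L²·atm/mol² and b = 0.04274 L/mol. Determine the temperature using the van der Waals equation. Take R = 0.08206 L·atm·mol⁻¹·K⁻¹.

T ≈ 419.2 K

T = (P + a/V_m²)(V_m − b)/R
P + a/V_m² = 36.6 + 3.677/(0.8732)² = 41.422 atm
V_m − b = 0.8732 − 0.04274 = 0.83046 L/mol
T = (41.422)(0.83046)/0.08206 = 419.2 K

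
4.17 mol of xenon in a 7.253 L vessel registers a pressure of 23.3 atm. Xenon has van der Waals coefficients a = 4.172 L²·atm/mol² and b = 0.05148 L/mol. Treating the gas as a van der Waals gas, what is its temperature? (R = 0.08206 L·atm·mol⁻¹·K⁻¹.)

T ≈ 507.6 K

T = (P + a n²/V²)(V − nb)/(nR)
P + a n²/V² = 23.3 + (4.172)(4.17)²/(7.253)² = 24.679 atm
V − nb = 7.253 − (4.17)(0.05148) = 7.0383 L
T = (24.679)(7.0383)/((4.17)(0.08206)) = 507.6 K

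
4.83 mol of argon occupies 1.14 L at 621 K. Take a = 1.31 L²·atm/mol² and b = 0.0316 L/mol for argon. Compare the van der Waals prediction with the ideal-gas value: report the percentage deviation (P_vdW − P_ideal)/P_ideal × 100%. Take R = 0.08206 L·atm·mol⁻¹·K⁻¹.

Ideal: P_ideal = nRT/V = (4.83)(0.08206)(621)/1.14 = 215.906 atm
vdW: P = nRT/(V − nb) − a n²/V² = 246.133/0.987372 − 30.5609/1.29960 = 249.281 − 23.5156 = 225.765 atm
% deviation = (225.765 − 215.906)/215.906 × 100% = 4.57%

4.57 %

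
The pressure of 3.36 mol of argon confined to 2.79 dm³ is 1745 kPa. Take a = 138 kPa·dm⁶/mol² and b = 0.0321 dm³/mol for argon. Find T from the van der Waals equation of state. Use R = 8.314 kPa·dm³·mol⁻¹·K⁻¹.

T ≈ 186.8 K

T = (P + a n²/V²)(V − nb)/(nR)
P + a n²/V² = 1745 + (138)(3.36)²/(2.79)² = 1945.1 kPa
V − nb = 2.79 − (3.36)(0.0321) = 2.6821 dm³
T = (1945.1)(2.6821)/((3.36)(8.314)) = 186.8 K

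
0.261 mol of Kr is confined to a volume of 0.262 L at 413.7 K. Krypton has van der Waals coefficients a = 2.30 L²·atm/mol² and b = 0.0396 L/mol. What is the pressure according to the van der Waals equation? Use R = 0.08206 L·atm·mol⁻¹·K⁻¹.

P ≈ 32.93 atm

P = nRT/(V − nb) − a n²/V²
nRT/(V − nb) = (0.261)(0.08206)(413.7)/(0.262 − 0.261×0.0396) = 8.8605/0.25166 = 35.208 atm
a n²/V² = (2.30)(0.261)²/(0.262)² = 2.2825 atm
P = 35.208 − 2.2825 = 32.93 atm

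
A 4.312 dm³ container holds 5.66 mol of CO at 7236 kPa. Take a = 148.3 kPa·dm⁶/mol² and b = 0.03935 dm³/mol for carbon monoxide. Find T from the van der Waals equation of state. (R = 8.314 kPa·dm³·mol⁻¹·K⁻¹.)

T = (P + a n²/V²)(V − nb)/(nR)
P + a n²/V² = 7236 + (148.3)(5.66)²/(4.312)² = 7491.5 kPa
V − nb = 4.312 − (5.66)(0.03935) = 4.0893 dm³
T = (7491.5)(4.0893)/((5.66)(8.314)) = 651.0 K

T ≈ 651.0 K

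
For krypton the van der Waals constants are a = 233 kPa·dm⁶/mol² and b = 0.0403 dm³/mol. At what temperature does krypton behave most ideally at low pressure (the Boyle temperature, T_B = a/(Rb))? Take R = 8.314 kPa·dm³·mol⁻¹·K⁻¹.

For a van der Waals gas the second virial coefficient B₂ = b − a/(RT) vanishes at T_B = a/(Rb).
T_B = 233/(8.314×0.0403) = 233/0.33505 = 695.4 K

T_B ≈ 695.4 K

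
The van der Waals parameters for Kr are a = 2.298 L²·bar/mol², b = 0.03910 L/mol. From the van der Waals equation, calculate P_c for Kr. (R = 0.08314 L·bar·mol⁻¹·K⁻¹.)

For a van der Waals gas, P_c = a/(27b²).
P_c = 2.298/(27×(0.03910)²) = 2.298/0.041278 = 55.67 bar

P_c ≈ 55.67 bar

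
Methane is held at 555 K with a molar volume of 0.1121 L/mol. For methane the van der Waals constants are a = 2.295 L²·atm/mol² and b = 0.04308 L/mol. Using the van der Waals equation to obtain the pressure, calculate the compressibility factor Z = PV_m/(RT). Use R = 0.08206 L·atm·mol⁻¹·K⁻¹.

P = RT/(V_m − b) − a/V_m² = (0.08206)(555)/(0.1121 − 0.04308) − 2.295/(0.1121)²
  = 45.543/0.069020 − 182.63 = 659.85 − 182.63 = 477.22 atm
Z = PV_m/(RT) = (477.22)(0.1121)/((0.08206)(555)) = 53.496/45.543 = 1.175

Z ≈ 1.175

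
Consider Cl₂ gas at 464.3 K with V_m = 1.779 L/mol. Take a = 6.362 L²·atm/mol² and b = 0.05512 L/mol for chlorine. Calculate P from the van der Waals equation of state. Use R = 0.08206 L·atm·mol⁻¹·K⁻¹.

P ≈ 20.09 atm

P = RT/(V_m − b) − a/V_m²
RT/(V_m − b) = (0.08206)(464.3)/(1.779 − 0.05512) = 38.100/1.7239 = 22.101 atm
a/V_m² = 6.362/(1.779)² = 2.0102 atm
P = 22.101 − 2.0102 = 20.09 atm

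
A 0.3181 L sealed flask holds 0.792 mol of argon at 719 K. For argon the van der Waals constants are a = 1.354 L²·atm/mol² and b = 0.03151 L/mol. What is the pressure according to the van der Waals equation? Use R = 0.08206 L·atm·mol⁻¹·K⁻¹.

P ≈ 151.0 atm

P = nRT/(V − nb) − a n²/V²
nRT/(V − nb) = (0.792)(0.08206)(719)/(0.3181 − 0.792×0.03151) = 46.729/0.29314 = 159.41 atm
a n²/V² = (1.354)(0.792)²/(0.3181)² = 8.3935 atm
P = 159.41 − 8.3935 = 151.0 atm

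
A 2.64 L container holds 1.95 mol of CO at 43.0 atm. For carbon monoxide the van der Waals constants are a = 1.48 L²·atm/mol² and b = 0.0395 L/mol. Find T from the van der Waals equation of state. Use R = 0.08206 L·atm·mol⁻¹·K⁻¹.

T = (P + a n²/V²)(V − nb)/(nR)
P + a n²/V² = 43.0 + (1.48)(1.95)²/(2.64)² = 43.807 atm
V − nb = 2.64 − (1.95)(0.0395) = 2.5630 L
T = (43.807)(2.5630)/((1.95)(0.08206)) = 701.7 K

T ≈ 701.7 K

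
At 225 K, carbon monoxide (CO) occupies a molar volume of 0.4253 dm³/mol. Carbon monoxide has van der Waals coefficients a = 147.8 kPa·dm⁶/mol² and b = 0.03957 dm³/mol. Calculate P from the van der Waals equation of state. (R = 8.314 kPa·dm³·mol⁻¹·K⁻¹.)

P ≈ 4033 kPa

P = RT/(V_m − b) − a/V_m²
RT/(V_m − b) = (8.314)(225)/(0.4253 − 0.03957) = 1870.7/0.38573 = 4849.8 kPa
a/V_m² = 147.8/(0.4253)² = 817.12 kPa
P = 4849.8 − 817.12 = 4033 kPa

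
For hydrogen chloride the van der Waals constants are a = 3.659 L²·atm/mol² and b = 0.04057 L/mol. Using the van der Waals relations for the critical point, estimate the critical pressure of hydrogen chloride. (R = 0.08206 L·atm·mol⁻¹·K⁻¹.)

For a van der Waals gas, P_c = a/(27b²).
P_c = 3.659/(27×(0.04057)²) = 3.659/0.044440 = 82.34 atm

P_c ≈ 82.34 atm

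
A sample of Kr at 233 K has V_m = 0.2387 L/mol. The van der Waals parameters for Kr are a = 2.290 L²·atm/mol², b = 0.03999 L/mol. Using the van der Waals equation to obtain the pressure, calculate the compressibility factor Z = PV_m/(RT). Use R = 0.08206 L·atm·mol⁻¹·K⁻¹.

P = RT/(V_m − b) − a/V_m² = (0.08206)(233)/(0.2387 − 0.03999) − 2.290/(0.2387)²
  = 19.120/0.19871 − 40.191 = 96.221 − 40.191 = 56.030 atm
Z = PV_m/(RT) = (56.030)(0.2387)/((0.08206)(233)) = 13.374/19.120 = 0.6995

Z ≈ 0.6995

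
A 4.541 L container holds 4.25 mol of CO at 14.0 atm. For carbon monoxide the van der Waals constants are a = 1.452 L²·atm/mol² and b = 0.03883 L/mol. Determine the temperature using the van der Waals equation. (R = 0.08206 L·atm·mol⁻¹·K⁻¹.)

T ≈ 191.6 K

T = (P + a n²/V²)(V − nb)/(nR)
P + a n²/V² = 14.0 + (1.452)(4.25)²/(4.541)² = 15.272 atm
V − nb = 4.541 − (4.25)(0.03883) = 4.3760 L
T = (15.272)(4.3760)/((4.25)(0.08206)) = 191.6 K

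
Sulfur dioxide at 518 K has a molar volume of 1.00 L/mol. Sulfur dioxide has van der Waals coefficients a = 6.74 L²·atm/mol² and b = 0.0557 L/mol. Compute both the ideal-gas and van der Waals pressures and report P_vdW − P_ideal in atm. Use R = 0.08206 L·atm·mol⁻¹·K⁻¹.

Ideal: P_ideal = RT/V_m = (0.08206)(518)/1.00 = 42.5071 atm
vdW: P = RT/(V_m − b) − a/V_m² = 42.5071/0.944300 − 6.74/1.00000 = 45.0144 − 6.74000 = 38.2744 atm
ΔP = 38.2744 − 42.5071 = -4.233 atm

ΔP ≈ -4.233 atm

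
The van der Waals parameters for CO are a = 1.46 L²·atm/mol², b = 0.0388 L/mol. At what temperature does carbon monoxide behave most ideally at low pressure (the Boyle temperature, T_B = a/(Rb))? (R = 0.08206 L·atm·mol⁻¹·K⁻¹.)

T_B ≈ 458.6 K

For a van der Waals gas the second virial coefficient B₂ = b − a/(RT) vanishes at T_B = a/(Rb).
T_B = 1.46/(0.08206×0.0388) = 1.46/0.0031839 = 458.6 K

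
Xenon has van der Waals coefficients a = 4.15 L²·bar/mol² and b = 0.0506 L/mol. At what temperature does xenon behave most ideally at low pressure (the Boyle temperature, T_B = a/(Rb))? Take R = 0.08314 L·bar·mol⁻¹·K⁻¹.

T_B ≈ 986.5 K

For a van der Waals gas the second virial coefficient B₂ = b − a/(RT) vanishes at T_B = a/(Rb).
T_B = 4.15/(0.08314×0.0506) = 4.15/0.0042069 = 986.5 K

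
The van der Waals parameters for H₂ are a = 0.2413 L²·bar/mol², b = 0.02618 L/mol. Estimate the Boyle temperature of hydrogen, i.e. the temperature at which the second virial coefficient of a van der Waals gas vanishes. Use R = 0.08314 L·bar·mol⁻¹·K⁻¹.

For a van der Waals gas the second virial coefficient B₂ = b − a/(RT) vanishes at T_B = a/(Rb).
T_B = 0.2413/(0.08314×0.02618) = 0.2413/0.0021766 = 110.9 K

T_B ≈ 110.9 K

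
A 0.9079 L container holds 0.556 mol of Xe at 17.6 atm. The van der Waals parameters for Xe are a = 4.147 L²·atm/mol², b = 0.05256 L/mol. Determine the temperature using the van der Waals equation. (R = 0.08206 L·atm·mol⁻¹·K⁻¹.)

T = (P + a n²/V²)(V − nb)/(nR)
P + a n²/V² = 17.6 + (4.147)(0.556)²/(0.9079)² = 19.155 atm
V − nb = 0.9079 − (0.556)(0.05256) = 0.87868 L
T = (19.155)(0.87868)/((0.556)(0.08206)) = 368.9 K

T ≈ 368.9 K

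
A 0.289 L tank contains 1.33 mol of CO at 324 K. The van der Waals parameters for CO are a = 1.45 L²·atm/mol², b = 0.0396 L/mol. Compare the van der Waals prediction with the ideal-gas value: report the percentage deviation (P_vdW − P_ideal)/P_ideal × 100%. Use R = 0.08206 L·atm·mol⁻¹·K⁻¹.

-2.81 %

Ideal: P_ideal = nRT/V = (1.33)(0.08206)(324)/0.289 = 122.357 atm
vdW: P = nRT/(V − nb) − a n²/V² = 35.3613/0.236332 − 2.56491/0.0835210 = 149.626 − 30.7098 = 118.916 atm
% deviation = (118.916 − 122.357)/122.357 × 100% = -2.81%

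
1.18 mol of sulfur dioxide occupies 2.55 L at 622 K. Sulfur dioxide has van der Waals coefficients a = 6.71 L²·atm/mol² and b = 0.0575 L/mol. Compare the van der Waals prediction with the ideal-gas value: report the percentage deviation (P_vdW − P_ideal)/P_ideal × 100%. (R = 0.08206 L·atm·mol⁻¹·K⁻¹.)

-3.35 %

Ideal: P_ideal = nRT/V = (1.18)(0.08206)(622)/2.55 = 23.6191 atm
vdW: P = nRT/(V − nb) − a n²/V² = 60.2288/2.48215 − 9.34300/6.50250 = 24.2648 − 1.43683 = 22.8280 atm
% deviation = (22.8280 − 23.6191)/23.6191 × 100% = -3.35%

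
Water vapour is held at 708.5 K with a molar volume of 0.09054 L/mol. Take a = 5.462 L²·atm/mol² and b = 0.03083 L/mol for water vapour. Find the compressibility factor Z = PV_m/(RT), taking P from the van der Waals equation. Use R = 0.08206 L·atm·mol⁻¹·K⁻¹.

P = RT/(V_m − b) − a/V_m² = (0.08206)(708.5)/(0.09054 − 0.03083) − 5.462/(0.09054)²
  = 58.140/0.059710 − 666.30 = 973.71 − 666.30 = 307.41 atm
Z = PV_m/(RT) = (307.41)(0.09054)/((0.08206)(708.5)) = 27.833/58.140 = 0.4787

Z ≈ 0.4787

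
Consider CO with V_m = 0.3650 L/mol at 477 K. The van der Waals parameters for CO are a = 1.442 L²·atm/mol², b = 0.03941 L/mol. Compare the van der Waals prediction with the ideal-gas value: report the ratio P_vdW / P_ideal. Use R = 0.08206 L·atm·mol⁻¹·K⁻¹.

Ideal: P_ideal = RT/V_m = (0.08206)(477)/0.3650 = 107.240 atm
vdW: P = RT/(V_m − b) − a/V_m² = 39.1426/0.325590 − 1.442/0.133225 = 120.221 − 10.8238 = 109.397 atm
Ratio = 109.397/107.240 = 1.020

P_vdW / P_ideal ≈ 1.020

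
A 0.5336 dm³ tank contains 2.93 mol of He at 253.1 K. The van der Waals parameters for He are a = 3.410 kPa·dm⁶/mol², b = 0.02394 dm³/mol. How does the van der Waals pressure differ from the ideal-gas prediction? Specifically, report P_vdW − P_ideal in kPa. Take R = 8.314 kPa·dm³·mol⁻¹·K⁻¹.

ΔP ≈ 1646 kPa

Ideal: P_ideal = nRT/V = (2.93)(8.314)(253.1)/0.5336 = 11554.6 kPa
vdW: P = nRT/(V − nb) − a n²/V² = 6165.52/0.463456 − 29.2745/0.284729 = 13303.4 − 102.815 = 13200.6 kPa
ΔP = 13200.6 − 11554.6 = 1646 kPa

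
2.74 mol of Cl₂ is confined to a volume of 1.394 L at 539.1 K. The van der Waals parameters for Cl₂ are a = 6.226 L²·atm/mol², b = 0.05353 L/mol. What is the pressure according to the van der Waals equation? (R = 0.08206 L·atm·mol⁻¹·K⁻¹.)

P = nRT/(V − nb) − a n²/V²
nRT/(V − nb) = (2.74)(0.08206)(539.1)/(1.394 − 2.74×0.05353) = 121.21/1.2473 = 97.178 atm
a n²/V² = (6.226)(2.74)²/(1.394)² = 24.054 atm
P = 97.178 − 24.054 = 73.12 atm

P ≈ 73.12 atm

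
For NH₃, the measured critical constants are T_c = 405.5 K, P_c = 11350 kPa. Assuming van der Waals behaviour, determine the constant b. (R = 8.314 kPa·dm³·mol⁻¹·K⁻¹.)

From T_c = 8a/(27Rb) and P_c = a/(27b²): b = R T_c/(8 P_c).
b = (8.314)(405.5)/(8×11350) = 3371.3/90800 = 0.03713 dm³/mol

b ≈ 0.03713 dm³/mol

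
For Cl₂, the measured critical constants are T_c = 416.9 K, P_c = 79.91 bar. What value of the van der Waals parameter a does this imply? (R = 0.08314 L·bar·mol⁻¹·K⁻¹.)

From T_c = 8a/(27Rb) and P_c = a/(27b²): a = 27 R² T_c²/(64 P_c).
a = 27×(0.08314)²×(416.9)²/(64×79.91) = 32438/5114.2 = 6.343 L²·bar/mol²

a ≈ 6.343 L²·bar/mol²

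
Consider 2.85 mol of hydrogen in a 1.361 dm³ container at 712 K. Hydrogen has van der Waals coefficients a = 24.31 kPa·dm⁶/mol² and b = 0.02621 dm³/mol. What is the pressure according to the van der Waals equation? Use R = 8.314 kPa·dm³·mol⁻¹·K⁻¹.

P ≈ 13009 kPa

P = nRT/(V − nb) − a n²/V²
nRT/(V − nb) = (2.85)(8.314)(712)/(1.361 − 2.85×0.02621) = 16871/1.2863 = 13116 kPa
a n²/V² = (24.31)(2.85)²/(1.361)² = 106.60 kPa
P = 13116 − 106.60 = 13009 kPa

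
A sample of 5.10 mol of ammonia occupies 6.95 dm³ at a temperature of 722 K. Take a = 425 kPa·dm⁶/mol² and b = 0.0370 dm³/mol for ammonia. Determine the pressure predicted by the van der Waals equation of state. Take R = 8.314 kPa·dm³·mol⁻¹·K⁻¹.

P ≈ 4299 kPa

P = nRT/(V − nb) − a n²/V²
nRT/(V − nb) = (5.10)(8.314)(722)/(6.95 − 5.10×0.0370) = 30614/6.7613 = 4527.8 kPa
a n²/V² = (425)(5.10)²/(6.95)² = 228.85 kPa
P = 4527.8 − 228.85 = 4299 kPa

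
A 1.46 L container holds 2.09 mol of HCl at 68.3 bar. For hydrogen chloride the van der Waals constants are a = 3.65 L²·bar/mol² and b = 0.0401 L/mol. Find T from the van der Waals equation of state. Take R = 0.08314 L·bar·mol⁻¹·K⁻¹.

T ≈ 600.2 K

T = (P + a n²/V²)(V − nb)/(nR)
P + a n²/V² = 68.3 + (3.65)(2.09)²/(1.46)² = 75.780 bar
V − nb = 1.46 − (2.09)(0.0401) = 1.3762 L
T = (75.780)(1.3762)/((2.09)(0.08314)) = 600.2 K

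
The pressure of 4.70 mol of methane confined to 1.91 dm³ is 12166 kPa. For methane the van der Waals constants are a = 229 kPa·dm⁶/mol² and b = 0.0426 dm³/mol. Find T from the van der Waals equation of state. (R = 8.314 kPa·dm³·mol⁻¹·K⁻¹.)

T = (P + a n²/V²)(V − nb)/(nR)
P + a n²/V² = 12166 + (229)(4.70)²/(1.91)² = 13553 kPa
V − nb = 1.91 − (4.70)(0.0426) = 1.7098 dm³
T = (13553)(1.7098)/((4.70)(8.314)) = 593.0 K

T ≈ 593.0 K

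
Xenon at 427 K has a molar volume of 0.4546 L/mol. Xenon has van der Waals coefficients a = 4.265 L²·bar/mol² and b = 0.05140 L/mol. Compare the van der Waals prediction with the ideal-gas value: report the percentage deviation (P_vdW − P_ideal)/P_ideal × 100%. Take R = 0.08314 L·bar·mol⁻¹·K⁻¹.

-13.68 %

Ideal: P_ideal = RT/V_m = (0.08314)(427)/0.4546 = 78.0923 bar
vdW: P = RT/(V_m − b) − a/V_m² = 35.5008/0.403200 − 4.265/0.206661 = 88.0476 − 20.6377 = 67.4099 bar
% deviation = (67.4099 − 78.0923)/78.0923 × 100% = -13.68%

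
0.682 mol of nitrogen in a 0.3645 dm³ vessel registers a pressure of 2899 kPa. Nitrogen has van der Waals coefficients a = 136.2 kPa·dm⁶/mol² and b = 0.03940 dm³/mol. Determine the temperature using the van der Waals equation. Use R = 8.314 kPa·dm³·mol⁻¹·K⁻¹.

T = (P + a n²/V²)(V − nb)/(nR)
P + a n²/V² = 2899 + (136.2)(0.682)²/(0.3645)² = 3375.8 kPa
V − nb = 0.3645 − (0.682)(0.03940) = 0.33763 dm³
T = (3375.8)(0.33763)/((0.682)(8.314)) = 201.0 K

T ≈ 201.0 K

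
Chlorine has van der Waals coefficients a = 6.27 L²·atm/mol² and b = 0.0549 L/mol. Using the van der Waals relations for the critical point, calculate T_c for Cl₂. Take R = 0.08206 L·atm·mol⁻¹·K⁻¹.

T_c ≈ 412.4 K

For a van der Waals gas, T_c = 8a/(27Rb).
T_c = 8×6.27/(27×0.08206×0.0549) = 50.160/0.12164 = 412.4 K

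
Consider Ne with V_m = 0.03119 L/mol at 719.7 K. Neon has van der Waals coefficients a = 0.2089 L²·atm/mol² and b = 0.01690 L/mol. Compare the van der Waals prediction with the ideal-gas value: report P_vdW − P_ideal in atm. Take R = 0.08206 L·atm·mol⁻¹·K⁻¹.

Ideal: P_ideal = RT/V_m = (0.08206)(719.7)/0.03119 = 1893.51 atm
vdW: P = RT/(V_m − b) − a/V_m² = 59.0586/0.0142900 − 0.2089/0.000972816 = 4132.86 − 214.737 = 3918.12 atm
ΔP = 3918.12 − 1893.51 = 2025 atm

ΔP ≈ 2025 atm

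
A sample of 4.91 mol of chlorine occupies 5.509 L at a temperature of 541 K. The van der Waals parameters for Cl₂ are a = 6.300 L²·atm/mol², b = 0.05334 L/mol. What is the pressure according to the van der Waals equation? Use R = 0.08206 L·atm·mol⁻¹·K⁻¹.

P ≈ 36.54 atm

P = nRT/(V − nb) − a n²/V²
nRT/(V − nb) = (4.91)(0.08206)(541)/(5.509 − 4.91×0.05334) = 217.98/5.2471 = 41.543 atm
a n²/V² = (6.300)(4.91)²/(5.509)² = 5.0045 atm
P = 41.543 − 5.0045 = 36.54 atm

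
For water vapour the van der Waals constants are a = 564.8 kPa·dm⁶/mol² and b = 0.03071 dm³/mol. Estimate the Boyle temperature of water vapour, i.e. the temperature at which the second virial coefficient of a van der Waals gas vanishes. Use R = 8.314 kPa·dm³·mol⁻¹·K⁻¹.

T_B ≈ 2212 K

For a van der Waals gas the second virial coefficient B₂ = b − a/(RT) vanishes at T_B = a/(Rb).
T_B = 564.8/(8.314×0.03071) = 564.8/0.25532 = 2212 K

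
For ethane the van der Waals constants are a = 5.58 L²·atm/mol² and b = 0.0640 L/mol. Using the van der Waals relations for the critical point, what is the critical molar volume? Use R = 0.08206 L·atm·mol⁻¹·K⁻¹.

For a van der Waals gas, V_m,c = 3b.
V_m,c = 3×0.0640 = 0.1920 L/mol

V_m,c ≈ 0.1920 L/mol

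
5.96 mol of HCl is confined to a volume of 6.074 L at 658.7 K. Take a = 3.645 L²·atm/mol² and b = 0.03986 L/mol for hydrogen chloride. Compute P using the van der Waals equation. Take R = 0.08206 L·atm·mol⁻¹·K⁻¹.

P ≈ 51.69 atm

P = nRT/(V − nb) − a n²/V²
nRT/(V − nb) = (5.96)(0.08206)(658.7)/(6.074 − 5.96×0.03986) = 322.16/5.8364 = 55.198 atm
a n²/V² = (3.645)(5.96)²/(6.074)² = 3.5095 atm
P = 55.198 − 3.5095 = 51.69 atm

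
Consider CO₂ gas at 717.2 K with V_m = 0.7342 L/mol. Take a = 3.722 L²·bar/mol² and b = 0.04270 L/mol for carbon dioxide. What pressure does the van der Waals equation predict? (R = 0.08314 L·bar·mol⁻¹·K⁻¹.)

P = RT/(V_m − b) − a/V_m²
RT/(V_m − b) = (0.08314)(717.2)/(0.7342 − 0.04270) = 59.628/0.69150 = 86.230 bar
a/V_m² = 3.722/(0.7342)² = 6.9047 bar
P = 86.230 − 6.9047 = 79.33 bar

P ≈ 79.33 bar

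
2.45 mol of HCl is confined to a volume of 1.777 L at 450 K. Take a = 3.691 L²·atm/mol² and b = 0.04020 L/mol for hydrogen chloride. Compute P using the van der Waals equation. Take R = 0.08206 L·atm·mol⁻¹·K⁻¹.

P = nRT/(V − nb) − a n²/V²
nRT/(V − nb) = (2.45)(0.08206)(450)/(1.777 − 2.45×0.04020) = 90.471/1.6785 = 53.900 atm
a n²/V² = (3.691)(2.45)²/(1.777)² = 7.0162 atm
P = 53.900 − 7.0162 = 46.88 atm

P ≈ 46.88 atm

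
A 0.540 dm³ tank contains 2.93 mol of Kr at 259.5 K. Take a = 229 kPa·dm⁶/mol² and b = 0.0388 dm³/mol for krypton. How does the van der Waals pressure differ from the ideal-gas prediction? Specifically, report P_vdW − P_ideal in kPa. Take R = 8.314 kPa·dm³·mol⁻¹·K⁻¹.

Ideal: P_ideal = nRT/V = (2.93)(8.314)(259.5)/0.540 = 11706.3 kPa
vdW: P = nRT/(V − nb) − a n²/V² = 6321.43/0.426316 − 1965.94/0.291600 = 14828.0 − 6741.91 = 8086.1 kPa
ΔP = 8086.1 − 11706.3 = -3620 kPa

ΔP ≈ -3620 kPa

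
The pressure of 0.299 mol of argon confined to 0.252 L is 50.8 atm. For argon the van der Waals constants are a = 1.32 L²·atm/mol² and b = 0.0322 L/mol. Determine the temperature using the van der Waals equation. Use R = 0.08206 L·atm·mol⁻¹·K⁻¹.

T ≈ 520.2 K

T = (P + a n²/V²)(V − nb)/(nR)
P + a n²/V² = 50.8 + (1.32)(0.299)²/(0.252)² = 52.658 atm
V − nb = 0.252 − (0.299)(0.0322) = 0.24237 L
T = (52.658)(0.24237)/((0.299)(0.08206)) = 520.2 K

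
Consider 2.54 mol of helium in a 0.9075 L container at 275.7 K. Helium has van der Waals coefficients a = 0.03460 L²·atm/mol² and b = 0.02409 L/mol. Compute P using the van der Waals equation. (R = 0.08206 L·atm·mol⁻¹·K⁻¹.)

P ≈ 67.63 atm

P = nRT/(V − nb) − a n²/V²
nRT/(V − nb) = (2.54)(0.08206)(275.7)/(0.9075 − 2.54×0.02409) = 57.465/0.84631 = 67.901 atm
a n²/V² = (0.03460)(2.54)²/(0.9075)² = 0.27105 atm
P = 67.901 − 0.27105 = 67.63 atm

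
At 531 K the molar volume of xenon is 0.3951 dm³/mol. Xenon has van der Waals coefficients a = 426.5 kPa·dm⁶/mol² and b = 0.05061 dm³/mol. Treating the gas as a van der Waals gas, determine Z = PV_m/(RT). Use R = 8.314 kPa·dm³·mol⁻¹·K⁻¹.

Z ≈ 0.9024

P = RT/(V_m − b) − a/V_m² = (8.314)(531)/(0.3951 − 0.05061) − 426.5/(0.3951)²
  = 4414.7/0.34449 − 2732.2 = 12815 − 2732.2 = 10083 kPa
Z = PV_m/(RT) = (10083)(0.3951)/((8.314)(531)) = 3983.8/4414.7 = 0.9024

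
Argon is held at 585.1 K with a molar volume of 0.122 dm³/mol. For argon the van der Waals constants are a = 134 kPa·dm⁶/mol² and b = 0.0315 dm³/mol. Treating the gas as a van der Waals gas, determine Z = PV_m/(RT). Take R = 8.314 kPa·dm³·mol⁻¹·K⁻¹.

Z ≈ 1.122

P = RT/(V_m − b) − a/V_m² = (8.314)(585.1)/(0.122 − 0.0315) − 134/(0.122)²
  = 4864.5/0.090500 − 9003.0 = 53751 − 9003.0 = 44748 kPa
Z = PV_m/(RT) = (44748)(0.122)/((8.314)(585.1)) = 5459.3/4864.5 = 1.122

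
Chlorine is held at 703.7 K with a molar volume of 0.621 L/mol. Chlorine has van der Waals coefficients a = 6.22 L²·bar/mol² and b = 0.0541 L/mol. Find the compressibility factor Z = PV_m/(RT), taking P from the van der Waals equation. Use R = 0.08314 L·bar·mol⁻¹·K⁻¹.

Z ≈ 0.9242

P = RT/(V_m − b) − a/V_m² = (0.08314)(703.7)/(0.621 − 0.0541) − 6.22/(0.621)²
  = 58.506/0.56690 − 16.129 = 103.20 − 16.129 = 87.07 bar
Z = PV_m/(RT) = (87.07)(0.621)/((0.08314)(703.7)) = 54.070/58.506 = 0.9242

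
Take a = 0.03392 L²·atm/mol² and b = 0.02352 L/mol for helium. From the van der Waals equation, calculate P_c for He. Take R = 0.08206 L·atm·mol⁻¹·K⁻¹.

P_c ≈ 2.271 atm

For a van der Waals gas, P_c = a/(27b²).
P_c = 0.03392/(27×(0.02352)²) = 0.03392/0.014936 = 2.271 atm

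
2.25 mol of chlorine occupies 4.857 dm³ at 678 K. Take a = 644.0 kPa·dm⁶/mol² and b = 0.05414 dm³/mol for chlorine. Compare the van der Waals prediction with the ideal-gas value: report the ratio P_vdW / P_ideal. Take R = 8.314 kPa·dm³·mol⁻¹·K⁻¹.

P_vdW / P_ideal ≈ 0.9728

Ideal: P_ideal = nRT/V = (2.25)(8.314)(678)/4.857 = 2611.28 kPa
vdW: P = nRT/(V − nb) − a n²/V² = 12683.0/4.73519 − 3260.25/23.5904 = 2678.46 − 138.202 = 2540.26 kPa
Ratio = 2540.26/2611.28 = 0.9728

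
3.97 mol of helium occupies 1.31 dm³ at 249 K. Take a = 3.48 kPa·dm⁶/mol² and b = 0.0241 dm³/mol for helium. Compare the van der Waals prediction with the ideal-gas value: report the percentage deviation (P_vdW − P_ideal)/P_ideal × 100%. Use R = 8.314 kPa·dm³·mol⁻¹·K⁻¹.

Ideal: P_ideal = nRT/V = (3.97)(8.314)(249)/1.31 = 6273.77 kPa
vdW: P = nRT/(V − nb) − a n²/V² = 8218.64/1.21432 − 54.8479/1.71610 = 6768.10 − 31.9608 = 6736.14 kPa
% deviation = (6736.14 − 6273.77)/6273.77 × 100% = 7.37%

7.37 %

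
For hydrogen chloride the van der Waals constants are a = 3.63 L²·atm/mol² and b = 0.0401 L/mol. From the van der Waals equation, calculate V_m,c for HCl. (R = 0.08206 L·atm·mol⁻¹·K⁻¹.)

V_m,c ≈ 0.1203 L/mol

For a van der Waals gas, V_m,c = 3b.
V_m,c = 3×0.0401 = 0.1203 L/mol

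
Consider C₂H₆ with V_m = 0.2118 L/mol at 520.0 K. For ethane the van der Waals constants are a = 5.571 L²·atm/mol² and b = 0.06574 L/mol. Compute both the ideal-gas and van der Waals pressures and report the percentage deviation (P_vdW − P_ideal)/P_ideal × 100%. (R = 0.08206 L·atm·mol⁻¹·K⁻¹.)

-16.63 %

Ideal: P_ideal = RT/V_m = (0.08206)(520.0)/0.2118 = 201.469 atm
vdW: P = RT/(V_m − b) − a/V_m² = 42.6712/0.146060 − 5.571/0.0448592 = 292.148 − 124.189 = 167.959 atm
% deviation = (167.959 − 201.469)/201.469 × 100% = -16.63%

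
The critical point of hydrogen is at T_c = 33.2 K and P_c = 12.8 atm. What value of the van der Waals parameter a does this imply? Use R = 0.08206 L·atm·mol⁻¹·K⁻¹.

From T_c = 8a/(27Rb) and P_c = a/(27b²): a = 27 R² T_c²/(64 P_c).
a = 27×(0.08206)²×(33.2)²/(64×12.8) = 200.40/819.20 = 0.2446 L²·atm/mol²

a ≈ 0.2446 L²·atm/mol²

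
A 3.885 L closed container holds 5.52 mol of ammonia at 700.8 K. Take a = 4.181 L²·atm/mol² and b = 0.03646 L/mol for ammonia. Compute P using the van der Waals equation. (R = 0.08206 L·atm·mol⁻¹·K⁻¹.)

P = nRT/(V − nb) − a n²/V²
nRT/(V − nb) = (5.52)(0.08206)(700.8)/(3.885 − 5.52×0.03646) = 317.44/3.6837 = 86.174 atm
a n²/V² = (4.181)(5.52)²/(3.885)² = 8.4407 atm
P = 86.174 − 8.4407 = 77.73 atm

P ≈ 77.73 atm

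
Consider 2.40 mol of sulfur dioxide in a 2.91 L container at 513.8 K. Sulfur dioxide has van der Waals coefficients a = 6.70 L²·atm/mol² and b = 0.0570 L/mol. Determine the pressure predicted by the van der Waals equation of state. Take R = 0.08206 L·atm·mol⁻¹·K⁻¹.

P ≈ 31.93 atm

P = nRT/(V − nb) − a n²/V²
nRT/(V − nb) = (2.40)(0.08206)(513.8)/(2.91 − 2.40×0.0570) = 101.19/2.7732 = 36.489 atm
a n²/V² = (6.70)(2.40)²/(2.91)² = 4.5573 atm
P = 36.489 − 4.5573 = 31.93 atm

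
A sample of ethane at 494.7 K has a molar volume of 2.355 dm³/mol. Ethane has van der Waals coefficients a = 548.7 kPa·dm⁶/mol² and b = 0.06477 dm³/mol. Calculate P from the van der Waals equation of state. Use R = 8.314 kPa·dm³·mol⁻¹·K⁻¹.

P = RT/(V_m − b) − a/V_m²
RT/(V_m − b) = (8.314)(494.7)/(2.355 − 0.06477) = 4112.9/2.2902 = 1795.9 kPa
a/V_m² = 548.7/(2.355)² = 98.936 kPa
P = 1795.9 − 98.936 = 1697 kPa

P ≈ 1697 kPa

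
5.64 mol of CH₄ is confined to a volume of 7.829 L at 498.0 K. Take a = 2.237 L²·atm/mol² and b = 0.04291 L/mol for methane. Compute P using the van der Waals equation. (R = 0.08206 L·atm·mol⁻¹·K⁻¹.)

P = nRT/(V − nb) − a n²/V²
nRT/(V − nb) = (5.64)(0.08206)(498.0)/(7.829 − 5.64×0.04291) = 230.48/7.5870 = 30.378 atm
a n²/V² = (2.237)(5.64)²/(7.829)² = 1.1609 atm
P = 30.378 − 1.1609 = 29.22 atm

P ≈ 29.22 atm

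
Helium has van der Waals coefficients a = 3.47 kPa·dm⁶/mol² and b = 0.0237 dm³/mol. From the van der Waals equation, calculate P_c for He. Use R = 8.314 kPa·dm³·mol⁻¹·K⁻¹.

For a van der Waals gas, P_c = a/(27b²).
P_c = 3.47/(27×(0.0237)²) = 3.47/0.015166 = 228.8 kPa

P_c ≈ 228.8 kPa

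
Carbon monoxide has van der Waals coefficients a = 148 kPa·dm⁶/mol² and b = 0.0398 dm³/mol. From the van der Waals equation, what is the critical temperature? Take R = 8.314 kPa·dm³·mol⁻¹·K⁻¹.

T_c ≈ 132.5 K

For a van der Waals gas, T_c = 8a/(27Rb).
T_c = 8×148/(27×8.314×0.0398) = 1184.0/8.9342 = 132.5 K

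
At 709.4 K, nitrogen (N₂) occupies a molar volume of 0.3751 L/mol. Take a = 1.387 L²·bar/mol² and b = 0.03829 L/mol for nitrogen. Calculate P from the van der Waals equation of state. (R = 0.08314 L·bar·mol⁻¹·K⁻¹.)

P ≈ 165.3 bar

P = RT/(V_m − b) − a/V_m²
RT/(V_m − b) = (0.08314)(709.4)/(0.3751 − 0.03829) = 58.980/0.33681 = 175.11 bar
a/V_m² = 1.387/(0.3751)² = 9.8579 bar
P = 175.11 − 9.8579 = 165.3 bar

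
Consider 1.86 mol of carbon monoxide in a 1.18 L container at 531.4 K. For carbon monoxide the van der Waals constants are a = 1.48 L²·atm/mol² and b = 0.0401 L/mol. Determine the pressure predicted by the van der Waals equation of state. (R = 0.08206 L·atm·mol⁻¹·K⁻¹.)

P ≈ 69.70 atm

P = nRT/(V − nb) − a n²/V²
nRT/(V − nb) = (1.86)(0.08206)(531.4)/(1.18 − 1.86×0.0401) = 81.108/1.1054 = 73.374 atm
a n²/V² = (1.48)(1.86)²/(1.18)² = 3.6773 atm
P = 73.374 − 3.6773 = 69.70 atm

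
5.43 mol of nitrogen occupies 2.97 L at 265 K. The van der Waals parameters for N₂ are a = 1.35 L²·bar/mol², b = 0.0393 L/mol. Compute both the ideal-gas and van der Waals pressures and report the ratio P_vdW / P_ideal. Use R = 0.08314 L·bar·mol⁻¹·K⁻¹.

P_vdW / P_ideal ≈ 0.9654

Ideal: P_ideal = nRT/V = (5.43)(0.08314)(265)/2.97 = 40.2809 bar
vdW: P = nRT/(V − nb) − a n²/V² = 119.634/2.75660 − 39.8046/8.82090 = 43.3991 − 4.51253 = 38.8866 bar
Ratio = 38.8866/40.2809 = 0.9654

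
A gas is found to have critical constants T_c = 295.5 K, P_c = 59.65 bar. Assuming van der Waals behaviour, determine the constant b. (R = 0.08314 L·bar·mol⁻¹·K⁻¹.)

b ≈ 0.05148 L/mol

From T_c = 8a/(27Rb) and P_c = a/(27b²): b = R T_c/(8 P_c).
b = (0.08314)(295.5)/(8×59.65) = 24.568/477.20 = 0.05148 L/mol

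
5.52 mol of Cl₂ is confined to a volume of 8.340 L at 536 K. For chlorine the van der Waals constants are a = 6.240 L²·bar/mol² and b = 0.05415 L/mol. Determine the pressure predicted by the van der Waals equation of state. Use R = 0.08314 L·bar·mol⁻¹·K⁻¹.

P ≈ 27.86 bar

P = nRT/(V − nb) − a n²/V²
nRT/(V − nb) = (5.52)(0.08314)(536)/(8.340 − 5.52×0.05415) = 245.99/8.0411 = 30.592 bar
a n²/V² = (6.240)(5.52)²/(8.340)² = 2.7336 bar
P = 30.592 − 2.7336 = 27.86 bar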